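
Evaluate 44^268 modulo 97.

81

Compute successive squares:
44^1 ≡ 44 (mod 97)
44^2 ≡ 44^2 = 1936 ≡ 93 (mod 97)
44^4 ≡ 93^2 = 8649 ≡ 16 (mod 97)
44^8 ≡ 16^2 = 256 ≡ 62 (mod 97)
44^16 ≡ 62^2 = 3844 ≡ 61 (mod 97)
44^32 ≡ 61^2 = 3721 ≡ 35 (mod 97)
44^64 ≡ 35^2 = 1225 ≡ 61 (mod 97)
44^128 ≡ 61^2 = 3721 ≡ 35 (mod 97)
44^256 ≡ 35^2 = 1225 ≡ 61 (mod 97)
44^268 = 44^256 * 44^8 * 44^4 ≡ 61 * 62 * 16 (mod 97).
Accumulate the product:
61 * 62 = 3782 ≡ 96
96 * 16 = 1536 ≡ 81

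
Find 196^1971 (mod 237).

By square-and-multiply:
196^1 ≡ 196 (mod 237)
196^2 ≡ 196^2 = 38416 ≡ 22 (mod 237)
196^4 ≡ 22^2 = 484 ≡ 10 (mod 237)
196^8 ≡ 10^2 = 100 (mod 237)
196^16 ≡ 100^2 = 10000 ≡ 46 (mod 237)
196^32 ≡ 46^2 = 2116 ≡ 220 (mod 237)
196^64 ≡ 220^2 = 48400 ≡ 52 (mod 237)
196^128 ≡ 52^2 = 2704 ≡ 97 (mod 237)
196^256 ≡ 97^2 = 9409 ≡ 166 (mod 237)
196^512 ≡ 166^2 = 27556 ≡ 64 (mod 237)
196^1024 ≡ 64^2 = 4096 ≡ 67 (mod 237)
196^1971 = 196^1024 × 196^512 × 196^256 × 196^128 × 196^32 × 196^16 × 196^2 × 196^1 ≡ 67 × 64 × 166 × 97 × 220 × 46 × 22 × 196 (mod 237).
Accumulate the product:
67 × 64 = 4288 ≡ 22
22 × 166 = 3652 ≡ 97
97 × 97 = 9409 ≡ 166
166 × 220 = 36520 ≡ 22
22 × 46 = 1012 ≡ 64
64 × 22 = 1408 ≡ 223
223 × 196 = 43708 ≡ 100

100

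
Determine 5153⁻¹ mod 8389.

6411

Run the extended Euclidean algorithm:
8389 = 1*5153 + 3236
5153 = 1*3236 + 1917
3236 = 1*1917 + 1319
1917 = 1*1319 + 598
1319 = 2*598 + 123
598 = 4*123 + 106
123 = 1*106 + 17
106 = 6*17 + 4
17 = 4*4 + 1
4 = 4*1 + 0
gcd(5153, 8389) = 1, so the inverse exists.
Bézout: 1 = 1215*8389 − 1978*5153.
So 5153⁻¹ ≡ −1978 ≡ 6411 (mod 8389).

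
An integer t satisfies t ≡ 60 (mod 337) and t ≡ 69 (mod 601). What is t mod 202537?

80603

337⁻¹ mod 601: 337·494 ≡ 1 (mod 601), so 337⁻¹ ≡ 494.
t = 60 + 337·((69 − 60)·494 mod 601) = 60 + 337·239 = 80603.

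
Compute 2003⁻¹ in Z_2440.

2440 = 1×2003 + 437
2003 = 4×437 + 255
437 = 1×255 + 182
255 = 1×182 + 73
182 = 2×73 + 36
73 = 2×36 + 1
36 = 36×1 + 0
gcd(2003, 2440) = 1, so the inverse exists.
Bézout: 1 = −55×2440 + 67×2003.
So 2003⁻¹ ≡ 67 (mod 2440).

67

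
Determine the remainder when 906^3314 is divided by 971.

732

Compute successive squares:
3314 in binary is 110011110010, i.e. 3314 = 2048 + 1024 + 128 + 64 + 32 + 16 + 2.
906^1 ≡ 906 (mod 971)
906^2 ≡ 906^2 = 820836 ≡ 341 (mod 971)
906^4 ≡ 341^2 = 116281 ≡ 732 (mod 971)
906^8 ≡ 732^2 = 535824 ≡ 803 (mod 971)
906^16 ≡ 803^2 = 644809 ≡ 65 (mod 971)
906^32 ≡ 65^2 = 4225 ≡ 341 (mod 971)
906^64 ≡ 341^2 = 116281 ≡ 732 (mod 971)
906^128 ≡ 732^2 = 535824 ≡ 803 (mod 971)
906^256 ≡ 803^2 = 644809 ≡ 65 (mod 971)
906^512 ≡ 65^2 = 4225 ≡ 341 (mod 971)
906^1024 ≡ 341^2 = 116281 ≡ 732 (mod 971)
906^2048 ≡ 732^2 = 535824 ≡ 803 (mod 971)
906^3314 = 906^2048 × 906^1024 × 906^128 × 906^64 × 906^32 × 906^16 × 906^2 ≡ 803 × 732 × 803 × 732 × 341 × 65 × 341 (mod 971).
Accumulate the product:
803 × 732 = 587796 ≡ 341
341 × 803 = 273823 ≡ 1
1 × 732 = 732
732 × 341 = 249612 ≡ 65
65 × 65 = 4225 ≡ 341
341 × 341 = 116281 ≡ 732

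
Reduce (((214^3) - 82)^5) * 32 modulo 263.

(214)^3 ≡ 175 (mod 263)
175 - 82 = 93
(93)^5 ≡ 66 (mod 263)
66 * 32 = 2112 ≡ 8 (mod 263)

8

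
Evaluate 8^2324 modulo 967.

349

2324 in binary is 100100010100, i.e. 2324 = 2048 + 256 + 16 + 4.
8^1 ≡ 8 (mod 967)
8^2 ≡ 8^2 = 64 (mod 967)
8^4 ≡ 64^2 = 4096 ≡ 228 (mod 967)
8^8 ≡ 228^2 = 51984 ≡ 733 (mod 967)
8^16 ≡ 733^2 = 537289 ≡ 604 (mod 967)
8^32 ≡ 604^2 = 364816 ≡ 257 (mod 967)
8^64 ≡ 257^2 = 66049 ≡ 293 (mod 967)
8^128 ≡ 293^2 = 85849 ≡ 753 (mod 967)
8^256 ≡ 753^2 = 567009 ≡ 347 (mod 967)
8^512 ≡ 347^2 = 120409 ≡ 501 (mod 967)
8^1024 ≡ 501^2 = 251001 ≡ 548 (mod 967)
8^2048 ≡ 548^2 = 300304 ≡ 534 (mod 967)
8^2324 = 8^2048 × 8^256 × 8^16 × 8^4 ≡ 534 × 347 × 604 × 228 (mod 967).
Accumulate the product:
534 × 347 = 185298 ≡ 601
601 × 604 = 363004 ≡ 379
379 × 228 = 86412 ≡ 349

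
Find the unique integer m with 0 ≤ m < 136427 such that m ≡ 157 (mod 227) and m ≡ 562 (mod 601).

46238

227⁻¹ mod 601: 227·278 ≡ 1 (mod 601), so 227⁻¹ ≡ 278.
m = 157 + 227·((562 − 157)·278 mod 601) = 157 + 227·203 = 46238.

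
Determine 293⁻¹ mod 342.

335

Apply the Euclidean algorithm and back-substitute:
342 = 1×293 + 49
293 = 5×49 + 48
49 = 1×48 + 1
48 = 48×1 + 0
gcd(293, 342) = 1, so the inverse exists.
Bézout: 1 = 6×342 − 7×293.
So 293⁻¹ ≡ −7 ≡ 335 (mod 342).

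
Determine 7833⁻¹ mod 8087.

8087 = 1*7833 + 254
7833 = 30*254 + 213
254 = 1*213 + 41
213 = 5*41 + 8
41 = 5*8 + 1
8 = 8*1 + 0
gcd(7833, 8087) = 1, so the inverse exists.
Back-substitute for 1:
1 = 1*41 − 5*8
  = −5*213 + 26*41
  = 26*254 − 31*213
  = −31*7833 + 956*254
  = 956*8087 − 987*7833
So 7833⁻¹ ≡ −987 ≡ 7100 (mod 8087).

7100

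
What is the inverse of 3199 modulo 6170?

1759

6170 = 1*3199 + 2971
3199 = 1*2971 + 228
2971 = 13*228 + 7
228 = 32*7 + 4
7 = 1*4 + 3
4 = 1*3 + 1
3 = 3*1 + 0
gcd(3199, 6170) = 1, so the inverse exists.
Bézout: 1 = −912*6170 + 1759*3199.
So 3199⁻¹ ≡ 1759 (mod 6170).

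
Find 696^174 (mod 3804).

1680

By square-and-multiply:
696^1 ≡ 696 (mod 3804)
696^2 ≡ 696^2 = 484416 ≡ 1308 (mod 3804)
696^4 ≡ 1308^2 = 1710864 ≡ 2868 (mod 3804)
696^8 ≡ 2868^2 = 8225424 ≡ 1176 (mod 3804)
696^16 ≡ 1176^2 = 1382976 ≡ 2124 (mod 3804)
696^32 ≡ 2124^2 = 4511376 ≡ 3636 (mod 3804)
696^64 ≡ 3636^2 = 13220496 ≡ 1596 (mod 3804)
696^128 ≡ 1596^2 = 2547216 ≡ 2340 (mod 3804)
696^174 = 696^128 · 696^32 · 696^8 · 696^4 · 696^2 ≡ 2340 · 3636 · 1176 · 2868 · 1308 (mod 3804).
Accumulate the product:
2340 · 3636 = 8508240 ≡ 2496
2496 · 1176 = 2935296 ≡ 2412
2412 · 2868 = 6917616 ≡ 1944
1944 · 1308 = 2542752 ≡ 1680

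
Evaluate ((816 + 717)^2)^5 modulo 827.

789

816 + 717 = 1533 ≡ 706 (mod 827)
(706)^2 ≡ 582 (mod 827)
(582)^5 ≡ 789 (mod 827)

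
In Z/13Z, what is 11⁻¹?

Apply the Euclidean algorithm and back-substitute:
13 = 1·11 + 2
11 = 5·2 + 1
2 = 2·1 + 0
gcd(11, 13) = 1, so the inverse exists.
Back-substitute for 1:
1 = 1·11 − 5·2
  = −5·13 + 6·11
So 11⁻¹ ≡ 6 (mod 13).

6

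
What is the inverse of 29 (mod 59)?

57

Run the extended Euclidean algorithm:
59 = 2·29 + 1
29 = 29·1 + 0
gcd(29, 59) = 1, so the inverse exists.
Back-substitute for 1:
1 = 1·59 − 2·29
So 29⁻¹ ≡ −2 ≡ 57 (mod 59).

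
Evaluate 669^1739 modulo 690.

669

1739 in binary is 11011001011, i.e. 1739 = 1024 + 512 + 128 + 64 + 8 + 2 + 1.
669^1 ≡ 669 (mod 690)
669^2 ≡ 669^2 = 447561 ≡ 441 (mod 690)
669^4 ≡ 441^2 = 194481 ≡ 591 (mod 690)
669^8 ≡ 591^2 = 349281 ≡ 141 (mod 690)
669^16 ≡ 141^2 = 19881 ≡ 561 (mod 690)
669^32 ≡ 561^2 = 314721 ≡ 81 (mod 690)
669^64 ≡ 81^2 = 6561 ≡ 351 (mod 690)
669^128 ≡ 351^2 = 123201 ≡ 381 (mod 690)
669^256 ≡ 381^2 = 145161 ≡ 261 (mod 690)
669^512 ≡ 261^2 = 68121 ≡ 501 (mod 690)
669^1024 ≡ 501^2 = 251001 ≡ 531 (mod 690)
669^1739 = 669^1024 * 669^512 * 669^128 * 669^64 * 669^8 * 669^2 * 669^1 ≡ 531 * 501 * 381 * 351 * 141 * 441 * 669 (mod 690).
Accumulate the product:
531 * 501 = 266031 ≡ 381
381 * 381 = 145161 ≡ 261
261 * 351 = 91611 ≡ 531
531 * 141 = 74871 ≡ 351
351 * 441 = 154791 ≡ 231
231 * 669 = 154539 ≡ 669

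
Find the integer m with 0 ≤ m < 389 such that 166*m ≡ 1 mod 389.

389 = 2·166 + 57
166 = 2·57 + 52
57 = 1·52 + 5
52 = 10·5 + 2
5 = 2·2 + 1
2 = 2·1 + 0
gcd(166, 389) = 1, so the inverse exists.
Bézout: 1 = 67·389 − 157·166.
So 166⁻¹ ≡ −157 ≡ 232 (mod 389).

232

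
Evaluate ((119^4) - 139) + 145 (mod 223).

62

(119)^4 ≡ 56 (mod 223)
56 - 139 = -83 ≡ 140 (mod 223)
140 + 145 = 285 ≡ 62 (mod 223)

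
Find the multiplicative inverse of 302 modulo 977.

55

977 = 3*302 + 71
302 = 4*71 + 18
71 = 3*18 + 17
18 = 1*17 + 1
17 = 17*1 + 0
gcd(302, 977) = 1, so the inverse exists.
Back-substitute for 1:
1 = 1*18 − 1*17
  = −1*71 + 4*18
  = 4*302 − 17*71
  = −17*977 + 55*302
So 302⁻¹ ≡ 55 (mod 977).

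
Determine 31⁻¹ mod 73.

73 = 2*31 + 11
31 = 2*11 + 9
11 = 1*9 + 2
9 = 4*2 + 1
2 = 2*1 + 0
gcd(31, 73) = 1, so the inverse exists.
Back-substitute for 1:
1 = 1*9 − 4*2
  = −4*11 + 5*9
  = 5*31 − 14*11
  = −14*73 + 33*31
So 31⁻¹ ≡ 33 (mod 73).

33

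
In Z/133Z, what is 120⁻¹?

133 = 1·120 + 13
120 = 9·13 + 3
13 = 4·3 + 1
3 = 3·1 + 0
gcd(120, 133) = 1, so the inverse exists.
Bézout: 1 = 37·133 − 41·120.
So 120⁻¹ ≡ −41 ≡ 92 (mod 133).

92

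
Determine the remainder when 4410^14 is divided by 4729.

4000

By square-and-multiply:
4410^1 ≡ 4410 (mod 4729)
4410^2 ≡ 4410^2 = 19448100 ≡ 2452 (mod 4729)
4410^4 ≡ 2452^2 = 6012304 ≡ 1745 (mod 4729)
4410^8 ≡ 1745^2 = 3045025 ≡ 4278 (mod 4729)
4410^14 = 4410^8 * 4410^4 * 4410^2 ≡ 4278 * 1745 * 2452 (mod 4729).
Accumulate the product:
4278 * 1745 = 7465110 ≡ 2748
2748 * 2452 = 6738096 ≡ 4000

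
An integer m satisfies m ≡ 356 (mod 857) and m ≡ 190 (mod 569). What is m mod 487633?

308019

857⁻¹ mod 569: 857×488 ≡ 1 (mod 569), so 857⁻¹ ≡ 488.
m = 356 + 857×((190 − 356)×488 mod 569) = 356 + 857×359 = 308019.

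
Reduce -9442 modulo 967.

-9442 = -10×967 + 228, so -9442 ≡ 228 (mod 967).

228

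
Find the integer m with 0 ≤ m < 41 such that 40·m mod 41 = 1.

41 = 1×40 + 1
40 = 40×1 + 0
gcd(40, 41) = 1, so the inverse exists.
Back-substitute for 1:
1 = 1×41 − 1×40
So 40⁻¹ ≡ −1 ≡ 40 (mod 41).

40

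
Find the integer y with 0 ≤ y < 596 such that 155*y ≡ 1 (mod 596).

By the extended Euclidean algorithm:
596 = 3×155 + 131
155 = 1×131 + 24
131 = 5×24 + 11
24 = 2×11 + 2
11 = 5×2 + 1
2 = 2×1 + 0
gcd(155, 596) = 1, so the inverse exists.
Back-substitute for 1:
1 = 1×11 − 5×2
  = −5×24 + 11×11
  = 11×131 − 60×24
  = −60×155 + 71×131
  = 71×596 − 273×155
So 155⁻¹ ≡ −273 ≡ 323 (mod 596).

323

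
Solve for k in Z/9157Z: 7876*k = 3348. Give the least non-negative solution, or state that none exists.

gcd(7876, 9157) = 1, so a unique solution mod 9157 exists.
7876⁻¹ ≡ 7663 (mod 9157).
k ≡ 7663*3348 ≡ 6967 (mod 9157).

6967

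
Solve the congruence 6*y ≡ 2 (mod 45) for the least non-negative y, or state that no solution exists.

gcd(6, 45) = 3, and 3 does not divide 2.
So the congruence has no solution.

no solution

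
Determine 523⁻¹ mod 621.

19

621 = 1×523 + 98
523 = 5×98 + 33
98 = 2×33 + 32
33 = 1×32 + 1
32 = 32×1 + 0
gcd(523, 621) = 1, so the inverse exists.
Bézout: 1 = −16×621 + 19×523.
So 523⁻¹ ≡ 19 (mod 621).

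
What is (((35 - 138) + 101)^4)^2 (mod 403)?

256

35 - 138 = -103 ≡ 300 (mod 403)
300 + 101 = 401
(401)^4 ≡ 16 (mod 403)
(16)^2 ≡ 256 (mod 403)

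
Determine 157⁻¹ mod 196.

5

By the extended Euclidean algorithm:
196 = 1*157 + 39
157 = 4*39 + 1
39 = 39*1 + 0
gcd(157, 196) = 1, so the inverse exists.
Back-substitute for 1:
1 = 1*157 − 4*39
  = −4*196 + 5*157
So 157⁻¹ ≡ 5 (mod 196).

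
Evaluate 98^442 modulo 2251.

1309

442 in binary is 110111010, i.e. 442 = 256 + 128 + 32 + 16 + 8 + 2.
98^1 ≡ 98 (mod 2251)
98^2 ≡ 98^2 = 9604 ≡ 600 (mod 2251)
98^4 ≡ 600^2 = 360000 ≡ 2091 (mod 2251)
98^8 ≡ 2091^2 = 4372281 ≡ 839 (mod 2251)
98^16 ≡ 839^2 = 703921 ≡ 1609 (mod 2251)
98^32 ≡ 1609^2 = 2588881 ≡ 231 (mod 2251)
98^64 ≡ 231^2 = 53361 ≡ 1588 (mod 2251)
98^128 ≡ 1588^2 = 2521744 ≡ 624 (mod 2251)
98^256 ≡ 624^2 = 389376 ≡ 2204 (mod 2251)
98^442 = 98^256 · 98^128 · 98^32 · 98^16 · 98^8 · 98^2 ≡ 2204 · 624 · 231 · 1609 · 839 · 600 (mod 2251).
Accumulate the product:
2204 · 624 = 1375296 ≡ 2186
2186 · 231 = 504966 ≡ 742
742 · 1609 = 1193878 ≡ 848
848 · 839 = 711472 ≡ 156
156 · 600 = 93600 ≡ 1309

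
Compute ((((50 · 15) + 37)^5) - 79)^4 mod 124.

50 · 15 = 750 ≡ 6 (mod 124)
6 + 37 = 43
(43)^5 ≡ 119 (mod 124)
119 - 79 = 40
(40)^4 ≡ 20 (mod 124)

20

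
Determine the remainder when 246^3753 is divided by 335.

186

Compute successive squares:
3753 in binary is 111010101001, i.e. 3753 = 2048 + 1024 + 512 + 128 + 32 + 8 + 1.
246^1 ≡ 246 (mod 335)
246^2 ≡ 246^2 = 60516 ≡ 216 (mod 335)
246^4 ≡ 216^2 = 46656 ≡ 91 (mod 335)
246^8 ≡ 91^2 = 8281 ≡ 241 (mod 335)
246^16 ≡ 241^2 = 58081 ≡ 126 (mod 335)
246^32 ≡ 126^2 = 15876 ≡ 131 (mod 335)
246^64 ≡ 131^2 = 17161 ≡ 76 (mod 335)
246^128 ≡ 76^2 = 5776 ≡ 81 (mod 335)
246^256 ≡ 81^2 = 6561 ≡ 196 (mod 335)
246^512 ≡ 196^2 = 38416 ≡ 226 (mod 335)
246^1024 ≡ 226^2 = 51076 ≡ 156 (mod 335)
246^2048 ≡ 156^2 = 24336 ≡ 216 (mod 335)
246^3753 = 246^2048 · 246^1024 · 246^512 · 246^128 · 246^32 · 246^8 · 246^1 ≡ 216 · 156 · 226 · 81 · 131 · 241 · 246 (mod 335).
Accumulate the product:
216 · 156 = 33696 ≡ 196
196 · 226 = 44296 ≡ 76
76 · 81 = 6156 ≡ 126
126 · 131 = 16506 ≡ 91
91 · 241 = 21931 ≡ 156
156 · 246 = 38376 ≡ 186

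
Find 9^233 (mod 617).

328

9^1 ≡ 9 (mod 617)
9^2 ≡ 9^2 = 81 (mod 617)
9^4 ≡ 81^2 = 6561 ≡ 391 (mod 617)
9^8 ≡ 391^2 = 152881 ≡ 482 (mod 617)
9^16 ≡ 482^2 = 232324 ≡ 332 (mod 617)
9^32 ≡ 332^2 = 110224 ≡ 398 (mod 617)
9^64 ≡ 398^2 = 158404 ≡ 452 (mod 617)
9^128 ≡ 452^2 = 204304 ≡ 77 (mod 617)
9^233 = 9^128 · 9^64 · 9^32 · 9^8 · 9^1 ≡ 77 · 452 · 398 · 482 · 9 (mod 617).
Accumulate the product:
77 · 452 = 34804 ≡ 252
252 · 398 = 100296 ≡ 342
342 · 482 = 164844 ≡ 105
105 · 9 = 945 ≡ 328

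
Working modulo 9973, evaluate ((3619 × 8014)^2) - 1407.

3619 × 8014 = 29002666 ≡ 1182 (mod 9973)
(1182)^2 ≡ 904 (mod 9973)
904 - 1407 = -503 ≡ 9470 (mod 9973)

9470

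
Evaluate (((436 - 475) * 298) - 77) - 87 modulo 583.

457

436 - 475 = -39 ≡ 544 (mod 583)
544 * 298 = 162112 ≡ 38 (mod 583)
38 - 77 = -39 ≡ 544 (mod 583)
544 - 87 = 457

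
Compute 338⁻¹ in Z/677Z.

Apply the Euclidean algorithm and back-substitute:
677 = 2×338 + 1
338 = 338×1 + 0
gcd(338, 677) = 1, so the inverse exists.
Bézout: 1 = 1×677 − 2×338.
So 338⁻¹ ≡ −2 ≡ 675 (mod 677).

675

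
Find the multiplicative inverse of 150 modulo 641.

Run the extended Euclidean algorithm:
641 = 4·150 + 41
150 = 3·41 + 27
41 = 1·27 + 14
27 = 1·14 + 13
14 = 1·13 + 1
13 = 13·1 + 0
gcd(150, 641) = 1, so the inverse exists.
Back-substitute for 1:
1 = 1·14 − 1·13
  = −1·27 + 2·14
  = 2·41 − 3·27
  = −3·150 + 11·41
  = 11·641 − 47·150
So 150⁻¹ ≡ −47 ≡ 594 (mod 641).

594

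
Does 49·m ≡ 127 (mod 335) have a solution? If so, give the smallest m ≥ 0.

gcd(49, 335) = 1, so a unique solution mod 335 exists.
49⁻¹ ≡ 294 (mod 335).
m ≡ 294·127 ≡ 153 (mod 335).

153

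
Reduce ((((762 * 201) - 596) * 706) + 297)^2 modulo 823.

70

762 * 201 = 153162 ≡ 84 (mod 823)
84 - 596 = -512 ≡ 311 (mod 823)
311 * 706 = 219566 ≡ 648 (mod 823)
648 + 297 = 945 ≡ 122 (mod 823)
(122)^2 ≡ 70 (mod 823)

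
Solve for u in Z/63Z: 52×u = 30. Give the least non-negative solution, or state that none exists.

3

gcd(52, 63) = 1, so a unique solution mod 63 exists.
52⁻¹ ≡ 40 (mod 63).
u ≡ 40×30 ≡ 3 (mod 63).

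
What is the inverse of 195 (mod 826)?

377

826 = 4×195 + 46
195 = 4×46 + 11
46 = 4×11 + 2
11 = 5×2 + 1
2 = 2×1 + 0
gcd(195, 826) = 1, so the inverse exists.
Bézout: 1 = −89×826 + 377×195.
So 195⁻¹ ≡ 377 (mod 826).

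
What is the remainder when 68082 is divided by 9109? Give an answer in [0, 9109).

68082 = 7×9109 + 4319, so 68082 ≡ 4319 (mod 9109).

4319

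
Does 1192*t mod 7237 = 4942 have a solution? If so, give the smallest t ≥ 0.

gcd(1192, 7237) = 1, so a unique solution mod 7237 exists.
1192⁻¹ ≡ 3661 (mod 7237).
t ≡ 3661*4942 ≡ 162 (mod 7237).

162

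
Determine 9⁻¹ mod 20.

Run the extended Euclidean algorithm:
20 = 2×9 + 2
9 = 4×2 + 1
2 = 2×1 + 0
gcd(9, 20) = 1, so the inverse exists.
Back-substitute for 1:
1 = 1×9 − 4×2
  = −4×20 + 9×9
So 9⁻¹ ≡ 9 (mod 20).

9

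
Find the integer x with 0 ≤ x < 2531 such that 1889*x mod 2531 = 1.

1368

2531 = 1·1889 + 642
1889 = 2·642 + 605
642 = 1·605 + 37
605 = 16·37 + 13
37 = 2·13 + 11
13 = 1·11 + 2
11 = 5·2 + 1
2 = 2·1 + 0
gcd(1889, 2531) = 1, so the inverse exists.
Bézout: 1 = 868·2531 − 1163·1889.
So 1889⁻¹ ≡ −1163 ≡ 1368 (mod 2531).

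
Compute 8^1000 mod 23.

Compute successive squares:
8^1 ≡ 8 (mod 23)
8^2 ≡ 8^2 = 64 ≡ 18 (mod 23)
8^4 ≡ 18^2 = 324 ≡ 2 (mod 23)
8^8 ≡ 2^2 = 4 (mod 23)
8^16 ≡ 4^2 = 16 (mod 23)
8^32 ≡ 16^2 = 256 ≡ 3 (mod 23)
8^64 ≡ 3^2 = 9 (mod 23)
8^128 ≡ 9^2 = 81 ≡ 12 (mod 23)
8^256 ≡ 12^2 = 144 ≡ 6 (mod 23)
8^512 ≡ 6^2 = 36 ≡ 13 (mod 23)
8^1000 = 8^512 * 8^256 * 8^128 * 8^64 * 8^32 * 8^8 ≡ 13 * 6 * 12 * 9 * 3 * 4 (mod 23).
Accumulate the product:
13 * 6 = 78 ≡ 9
9 * 12 = 108 ≡ 16
16 * 9 = 144 ≡ 6
6 * 3 = 18
18 * 4 = 72 ≡ 3

3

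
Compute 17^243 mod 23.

17

By square-and-multiply:
243 in binary is 11110011, i.e. 243 = 128 + 64 + 32 + 16 + 2 + 1.
17^1 ≡ 17 (mod 23)
17^2 ≡ 17^2 = 289 ≡ 13 (mod 23)
17^4 ≡ 13^2 = 169 ≡ 8 (mod 23)
17^8 ≡ 8^2 = 64 ≡ 18 (mod 23)
17^16 ≡ 18^2 = 324 ≡ 2 (mod 23)
17^32 ≡ 2^2 = 4 (mod 23)
17^64 ≡ 4^2 = 16 (mod 23)
17^128 ≡ 16^2 = 256 ≡ 3 (mod 23)
17^243 = 17^128 × 17^64 × 17^32 × 17^16 × 17^2 × 17^1 ≡ 3 × 16 × 4 × 2 × 13 × 17 (mod 23).
Accumulate the product:
3 × 16 = 48 ≡ 2
2 × 4 = 8
8 × 2 = 16
16 × 13 = 208 ≡ 1
1 × 17 = 17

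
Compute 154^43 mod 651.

Compute successive squares:
43 in binary is 101011, i.e. 43 = 32 + 8 + 2 + 1.
154^1 ≡ 154 (mod 651)
154^2 ≡ 154^2 = 23716 ≡ 280 (mod 651)
154^4 ≡ 280^2 = 78400 ≡ 280 (mod 651)
154^8 ≡ 280^2 = 78400 ≡ 280 (mod 651)
154^16 ≡ 280^2 = 78400 ≡ 280 (mod 651)
154^32 ≡ 280^2 = 78400 ≡ 280 (mod 651)
154^43 = 154^32 · 154^8 · 154^2 · 154^1 ≡ 280 · 280 · 280 · 154 (mod 651).
Accumulate the product:
280 · 280 = 78400 ≡ 280
280 · 280 = 78400 ≡ 280
280 · 154 = 43120 ≡ 154

154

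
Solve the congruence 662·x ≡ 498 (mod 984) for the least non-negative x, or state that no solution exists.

gcd(662, 984) = 2, and 2 | 498, so solutions exist.
Divide through by 2: 331·x mod 492 = 249.
331⁻¹ ≡ 55 (mod 492).
x ≡ 55·249 ≡ 411 (mod 492).
The smallest non-negative solution is x = 411.

411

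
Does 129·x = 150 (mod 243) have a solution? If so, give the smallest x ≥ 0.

20

gcd(129, 243) = 3, and 3 | 150, so solutions exist.
Divide through by 3: 43·x = 50 (mod 81).
43⁻¹ ≡ 49 (mod 81).
x ≡ 49·50 ≡ 20 (mod 81).
The smallest non-negative solution is x = 20.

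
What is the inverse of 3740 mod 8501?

3089

8501 = 2*3740 + 1021
3740 = 3*1021 + 677
1021 = 1*677 + 344
677 = 1*344 + 333
344 = 1*333 + 11
333 = 30*11 + 3
11 = 3*3 + 2
3 = 1*2 + 1
2 = 2*1 + 0
gcd(3740, 8501) = 1, so the inverse exists.
Back-substitute for 1:
1 = 1*3 − 1*2
  = −1*11 + 4*3
  = 4*333 − 121*11
  = −121*344 + 125*333
  = 125*677 − 246*344
  = −246*1021 + 371*677
  = 371*3740 − 1359*1021
  = −1359*8501 + 3089*3740
So 3740⁻¹ ≡ 3089 (mod 8501).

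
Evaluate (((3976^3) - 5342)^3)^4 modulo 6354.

(3976)^3 ≡ 5518 (mod 6354)
5518 - 5342 = 176
(176)^3 ≡ 44 (mod 6354)
(44)^4 ≡ 5590 (mod 6354)

5590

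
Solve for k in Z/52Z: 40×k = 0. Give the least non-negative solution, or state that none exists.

0

gcd(40, 52) = 4, and 4 | 0, so solutions exist.
Divide through by 4: 10×k ≡ 0 (mod 13).
10⁻¹ ≡ 4 (mod 13).
k ≡ 4×0 ≡ 0 (mod 13).
The smallest non-negative solution is k = 0.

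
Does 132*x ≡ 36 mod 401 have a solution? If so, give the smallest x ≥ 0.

219

gcd(132, 401) = 1, so a unique solution mod 401 exists.
132⁻¹ ≡ 240 (mod 401).
x ≡ 240*36 ≡ 219 (mod 401).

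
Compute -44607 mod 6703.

-44607 = -7×6703 + 2314, so -44607 ≡ 2314 (mod 6703).

2314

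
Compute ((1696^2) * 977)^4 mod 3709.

(1696)^2 ≡ 1941 (mod 3709)
1941 * 977 = 1896357 ≡ 1058 (mod 3709)
(1058)^4 ≡ 1039 (mod 3709)

1039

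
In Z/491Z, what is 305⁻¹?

425

Apply the Euclidean algorithm and back-substitute:
491 = 1·305 + 186
305 = 1·186 + 119
186 = 1·119 + 67
119 = 1·67 + 52
67 = 1·52 + 15
52 = 3·15 + 7
15 = 2·7 + 1
7 = 7·1 + 0
gcd(305, 491) = 1, so the inverse exists.
Bézout: 1 = 41·491 − 66·305.
So 305⁻¹ ≡ −66 ≡ 425 (mod 491).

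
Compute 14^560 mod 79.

Compute successive squares:
14^1 ≡ 14 (mod 79)
14^2 ≡ 14^2 = 196 ≡ 38 (mod 79)
14^4 ≡ 38^2 = 1444 ≡ 22 (mod 79)
14^8 ≡ 22^2 = 484 ≡ 10 (mod 79)
14^16 ≡ 10^2 = 100 ≡ 21 (mod 79)
14^32 ≡ 21^2 = 441 ≡ 46 (mod 79)
14^64 ≡ 46^2 = 2116 ≡ 62 (mod 79)
14^128 ≡ 62^2 = 3844 ≡ 52 (mod 79)
14^256 ≡ 52^2 = 2704 ≡ 18 (mod 79)
14^512 ≡ 18^2 = 324 ≡ 8 (mod 79)
14^560 = 14^512 · 14^32 · 14^16 ≡ 8 · 46 · 21 (mod 79).
Accumulate the product:
8 · 46 = 368 ≡ 52
52 · 21 = 1092 ≡ 65

65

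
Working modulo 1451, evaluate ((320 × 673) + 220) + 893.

320 × 673 = 215360 ≡ 612 (mod 1451)
612 + 220 = 832
832 + 893 = 1725 ≡ 274 (mod 1451)

274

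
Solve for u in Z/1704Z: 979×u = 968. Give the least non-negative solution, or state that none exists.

gcd(979, 1704) = 1, so a unique solution mod 1704 exists.
979⁻¹ ≡ 691 (mod 1704).
u ≡ 691×968 ≡ 920 (mod 1704).

920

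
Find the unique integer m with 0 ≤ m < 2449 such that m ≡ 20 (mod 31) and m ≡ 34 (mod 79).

113

31⁻¹ mod 79: 31*51 ≡ 1 (mod 79), so 31⁻¹ ≡ 51.
m = 20 + 31*((34 − 20)*51 mod 79) = 20 + 31*3 = 113.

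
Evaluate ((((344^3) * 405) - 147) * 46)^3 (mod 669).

(344)^3 ≡ 272 (mod 669)
272 * 405 = 110160 ≡ 444 (mod 669)
444 - 147 = 297
297 * 46 = 13662 ≡ 282 (mod 669)
(282)^3 ≡ 219 (mod 669)

219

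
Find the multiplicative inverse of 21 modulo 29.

29 = 1·21 + 8
21 = 2·8 + 5
8 = 1·5 + 3
5 = 1·3 + 2
3 = 1·2 + 1
2 = 2·1 + 0
gcd(21, 29) = 1, so the inverse exists.
Back-substitute for 1:
1 = 1·3 − 1·2
  = −1·5 + 2·3
  = 2·8 − 3·5
  = −3·21 + 8·8
  = 8·29 − 11·21
So 21⁻¹ ≡ −11 ≡ 18 (mod 29).

18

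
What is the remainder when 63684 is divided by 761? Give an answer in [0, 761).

521

63684 = 83×761 + 521, so 63684 ≡ 521 (mod 761).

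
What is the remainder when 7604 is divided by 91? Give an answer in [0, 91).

51

7604 = 83×91 + 51, so 7604 ≡ 51 (mod 91).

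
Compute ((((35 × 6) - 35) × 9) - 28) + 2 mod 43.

35 × 6 = 210 ≡ 38 (mod 43)
38 - 35 = 3
3 × 9 = 27
27 - 28 = -1 ≡ 42 (mod 43)
42 + 2 = 44 ≡ 1 (mod 43)

1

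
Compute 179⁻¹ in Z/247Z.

69

Run the extended Euclidean algorithm:
247 = 1·179 + 68
179 = 2·68 + 43
68 = 1·43 + 25
43 = 1·25 + 18
25 = 1·18 + 7
18 = 2·7 + 4
7 = 1·4 + 3
4 = 1·3 + 1
3 = 3·1 + 0
gcd(179, 247) = 1, so the inverse exists.
Back-substitute for 1:
1 = 1·4 − 1·3
  = −1·7 + 2·4
  = 2·18 − 5·7
  = −5·25 + 7·18
  = 7·43 − 12·25
  = −12·68 + 19·43
  = 19·179 − 50·68
  = −50·247 + 69·179
So 179⁻¹ ≡ 69 (mod 247).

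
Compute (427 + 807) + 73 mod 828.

479

427 + 807 = 1234 ≡ 406 (mod 828)
406 + 73 = 479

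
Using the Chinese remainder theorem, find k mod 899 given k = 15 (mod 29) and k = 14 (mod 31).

479

29⁻¹ mod 31: 29×15 ≡ 1 (mod 31), so 29⁻¹ ≡ 15.
k = 15 + 29×((14 − 15)×15 mod 31) = 15 + 29×16 = 479.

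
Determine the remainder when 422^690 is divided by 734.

By square-and-multiply:
690 in binary is 1010110010, i.e. 690 = 512 + 128 + 32 + 16 + 2.
422^1 ≡ 422 (mod 734)
422^2 ≡ 422^2 = 178084 ≡ 456 (mod 734)
422^4 ≡ 456^2 = 207936 ≡ 214 (mod 734)
422^8 ≡ 214^2 = 45796 ≡ 288 (mod 734)
422^16 ≡ 288^2 = 82944 ≡ 2 (mod 734)
422^32 ≡ 2^2 = 4 (mod 734)
422^64 ≡ 4^2 = 16 (mod 734)
422^128 ≡ 16^2 = 256 (mod 734)
422^256 ≡ 256^2 = 65536 ≡ 210 (mod 734)
422^512 ≡ 210^2 = 44100 ≡ 60 (mod 734)
422^690 = 422^512 × 422^128 × 422^32 × 422^16 × 422^2 ≡ 60 × 256 × 4 × 2 × 456 (mod 734).
Accumulate the product:
60 × 256 = 15360 ≡ 680
680 × 4 = 2720 ≡ 518
518 × 2 = 1036 ≡ 302
302 × 456 = 137712 ≡ 454

454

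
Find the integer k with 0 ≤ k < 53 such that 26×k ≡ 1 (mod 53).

53 = 2×26 + 1
26 = 26×1 + 0
gcd(26, 53) = 1, so the inverse exists.
Back-substitute for 1:
1 = 1×53 − 2×26
So 26⁻¹ ≡ −2 ≡ 51 (mod 53).

51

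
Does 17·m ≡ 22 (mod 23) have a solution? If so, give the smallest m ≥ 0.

4

gcd(17, 23) = 1, so a unique solution mod 23 exists.
17⁻¹ ≡ 19 (mod 23).
m ≡ 19·22 ≡ 4 (mod 23).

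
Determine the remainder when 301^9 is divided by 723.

418

301^1 ≡ 301 (mod 723)
301^2 ≡ 301^2 = 90601 ≡ 226 (mod 723)
301^4 ≡ 226^2 = 51076 ≡ 466 (mod 723)
301^8 ≡ 466^2 = 217156 ≡ 256 (mod 723)
301^9 = 301^8 × 301^1 ≡ 256 × 301 (mod 723).
256 × 301 = 77056 ≡ 418 (mod 723).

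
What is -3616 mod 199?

-3616 = -19×199 + 165, so -3616 ≡ 165 (mod 199).

165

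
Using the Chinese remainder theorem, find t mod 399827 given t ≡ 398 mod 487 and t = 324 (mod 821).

487⁻¹ mod 821: 487·381 ≡ 1 (mod 821), so 487⁻¹ ≡ 381.
t = 398 + 487·((324 − 398)·381 mod 821) = 398 + 487·541 = 263865.

263865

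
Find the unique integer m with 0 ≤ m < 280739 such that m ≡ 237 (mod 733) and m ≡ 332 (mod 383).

733⁻¹ mod 383: 733·58 ≡ 1 (mod 383), so 733⁻¹ ≡ 58.
m = 237 + 733·((332 − 237)·58 mod 383) = 237 + 733·148 = 108721.

108721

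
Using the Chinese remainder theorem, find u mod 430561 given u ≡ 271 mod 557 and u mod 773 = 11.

557⁻¹ mod 773: 557×705 ≡ 1 (mod 773), so 557⁻¹ ≡ 705.
u = 271 + 557×((11 − 271)×705 mod 773) = 271 + 557×674 = 375689.

375689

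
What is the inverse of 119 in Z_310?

Apply the Euclidean algorithm and back-substitute:
310 = 2*119 + 72
119 = 1*72 + 47
72 = 1*47 + 25
47 = 1*25 + 22
25 = 1*22 + 3
22 = 7*3 + 1
3 = 3*1 + 0
gcd(119, 310) = 1, so the inverse exists.
Back-substitute for 1:
1 = 1*22 − 7*3
  = −7*25 + 8*22
  = 8*47 − 15*25
  = −15*72 + 23*47
  = 23*119 − 38*72
  = −38*310 + 99*119
So 119⁻¹ ≡ 99 (mod 310).

99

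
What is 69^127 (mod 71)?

21

By square-and-multiply:
127 in binary is 1111111, i.e. 127 = 64 + 32 + 16 + 8 + 4 + 2 + 1.
69^1 ≡ 69 (mod 71)
69^2 ≡ 69^2 = 4761 ≡ 4 (mod 71)
69^4 ≡ 4^2 = 16 (mod 71)
69^8 ≡ 16^2 = 256 ≡ 43 (mod 71)
69^16 ≡ 43^2 = 1849 ≡ 3 (mod 71)
69^32 ≡ 3^2 = 9 (mod 71)
69^64 ≡ 9^2 = 81 ≡ 10 (mod 71)
69^127 = 69^64 × 69^32 × 69^16 × 69^8 × 69^4 × 69^2 × 69^1 ≡ 10 × 9 × 3 × 43 × 16 × 4 × 69 (mod 71).
Accumulate the product:
10 × 9 = 90 ≡ 19
19 × 3 = 57
57 × 43 = 2451 ≡ 37
37 × 16 = 592 ≡ 24
24 × 4 = 96 ≡ 25
25 × 69 = 1725 ≡ 21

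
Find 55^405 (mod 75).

25

Compute successive squares:
405 in binary is 110010101, i.e. 405 = 256 + 128 + 16 + 4 + 1.
55^1 ≡ 55 (mod 75)
55^2 ≡ 55^2 = 3025 ≡ 25 (mod 75)
55^4 ≡ 25^2 = 625 ≡ 25 (mod 75)
55^8 ≡ 25^2 = 625 ≡ 25 (mod 75)
55^16 ≡ 25^2 = 625 ≡ 25 (mod 75)
55^32 ≡ 25^2 = 625 ≡ 25 (mod 75)
55^64 ≡ 25^2 = 625 ≡ 25 (mod 75)
55^128 ≡ 25^2 = 625 ≡ 25 (mod 75)
55^256 ≡ 25^2 = 625 ≡ 25 (mod 75)
55^405 = 55^256 · 55^128 · 55^16 · 55^4 · 55^1 ≡ 25 · 25 · 25 · 25 · 55 (mod 75).
Accumulate the product:
25 · 25 = 625 ≡ 25
25 · 25 = 625 ≡ 25
25 · 25 = 625 ≡ 25
25 · 55 = 1375 ≡ 25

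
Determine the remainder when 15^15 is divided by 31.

30

15 in binary is 1111, i.e. 15 = 8 + 4 + 2 + 1.
15^1 ≡ 15 (mod 31)
15^2 ≡ 15^2 = 225 ≡ 8 (mod 31)
15^4 ≡ 8^2 = 64 ≡ 2 (mod 31)
15^8 ≡ 2^2 = 4 (mod 31)
15^15 = 15^8 × 15^4 × 15^2 × 15^1 ≡ 4 × 2 × 8 × 15 (mod 31).
Accumulate the product:
4 × 2 = 8
8 × 8 = 64 ≡ 2
2 × 15 = 30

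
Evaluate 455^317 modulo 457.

34

By square-and-multiply:
317 in binary is 100111101, i.e. 317 = 256 + 32 + 16 + 8 + 4 + 1.
455^1 ≡ 455 (mod 457)
455^2 ≡ 455^2 = 207025 ≡ 4 (mod 457)
455^4 ≡ 4^2 = 16 (mod 457)
455^8 ≡ 16^2 = 256 (mod 457)
455^16 ≡ 256^2 = 65536 ≡ 185 (mod 457)
455^32 ≡ 185^2 = 34225 ≡ 407 (mod 457)
455^64 ≡ 407^2 = 165649 ≡ 215 (mod 457)
455^128 ≡ 215^2 = 46225 ≡ 68 (mod 457)
455^256 ≡ 68^2 = 4624 ≡ 54 (mod 457)
455^317 = 455^256 * 455^32 * 455^16 * 455^8 * 455^4 * 455^1 ≡ 54 * 407 * 185 * 256 * 16 * 455 (mod 457).
Accumulate the product:
54 * 407 = 21978 ≡ 42
42 * 185 = 7770 ≡ 1
1 * 256 = 256
256 * 16 = 4096 ≡ 440
440 * 455 = 200200 ≡ 34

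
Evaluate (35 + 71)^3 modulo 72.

35 + 71 = 106 ≡ 34 (mod 72)
(34)^3 ≡ 64 (mod 72)

64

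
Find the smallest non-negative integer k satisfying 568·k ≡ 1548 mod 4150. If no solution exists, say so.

gcd(568, 4150) = 2, and 2 | 1548, so solutions exist.
Divide through by 2: 284·k ≡ 774 (mod 2075).
284⁻¹ ≡ 1264 (mod 2075).
k ≡ 1264·774 ≡ 1011 (mod 2075).
The smallest non-negative solution is k = 1011.

1011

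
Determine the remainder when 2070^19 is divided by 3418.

19 in binary is 10011, i.e. 19 = 16 + 2 + 1.
2070^1 ≡ 2070 (mod 3418)
2070^2 ≡ 2070^2 = 4284900 ≡ 2146 (mod 3418)
2070^4 ≡ 2146^2 = 4605316 ≡ 1270 (mod 3418)
2070^8 ≡ 1270^2 = 1612900 ≡ 3022 (mod 3418)
2070^16 ≡ 3022^2 = 9132484 ≡ 3006 (mod 3418)
2070^19 = 2070^16 · 2070^2 · 2070^1 ≡ 3006 · 2146 · 2070 (mod 3418).
Accumulate the product:
3006 · 2146 = 6450876 ≡ 1110
1110 · 2070 = 2297700 ≡ 804

804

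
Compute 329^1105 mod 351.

95

Using repeated squaring:
329^1 ≡ 329 (mod 351)
329^2 ≡ 329^2 = 108241 ≡ 133 (mod 351)
329^4 ≡ 133^2 = 17689 ≡ 139 (mod 351)
329^8 ≡ 139^2 = 19321 ≡ 16 (mod 351)
329^16 ≡ 16^2 = 256 (mod 351)
329^32 ≡ 256^2 = 65536 ≡ 250 (mod 351)
329^64 ≡ 250^2 = 62500 ≡ 22 (mod 351)
329^128 ≡ 22^2 = 484 ≡ 133 (mod 351)
329^256 ≡ 133^2 = 17689 ≡ 139 (mod 351)
329^512 ≡ 139^2 = 19321 ≡ 16 (mod 351)
329^1024 ≡ 16^2 = 256 (mod 351)
329^1105 = 329^1024 × 329^64 × 329^16 × 329^1 ≡ 256 × 22 × 256 × 329 (mod 351).
Accumulate the product:
256 × 22 = 5632 ≡ 16
16 × 256 = 4096 ≡ 235
235 × 329 = 77315 ≡ 95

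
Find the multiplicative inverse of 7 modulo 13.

2

By the extended Euclidean algorithm:
13 = 1*7 + 6
7 = 1*6 + 1
6 = 6*1 + 0
gcd(7, 13) = 1, so the inverse exists.
Bézout: 1 = −1*13 + 2*7.
So 7⁻¹ ≡ 2 (mod 13).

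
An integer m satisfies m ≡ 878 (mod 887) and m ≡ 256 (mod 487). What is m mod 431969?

887⁻¹ mod 487: 887×459 ≡ 1 (mod 487), so 887⁻¹ ≡ 459.
m = 878 + 887×((256 − 878)×459 mod 487) = 878 + 887×371 = 329955.

329955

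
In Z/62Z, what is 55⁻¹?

By the extended Euclidean algorithm:
62 = 1*55 + 7
55 = 7*7 + 6
7 = 1*6 + 1
6 = 6*1 + 0
gcd(55, 62) = 1, so the inverse exists.
Back-substitute for 1:
1 = 1*7 − 1*6
  = −1*55 + 8*7
  = 8*62 − 9*55
So 55⁻¹ ≡ −9 ≡ 53 (mod 62).

53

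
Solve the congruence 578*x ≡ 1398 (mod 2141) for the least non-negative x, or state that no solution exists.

gcd(578, 2141) = 1, so a unique solution mod 2141 exists.
578⁻¹ ≡ 1515 (mod 2141).
x ≡ 1515*1398 ≡ 521 (mod 2141).

521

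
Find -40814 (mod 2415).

-40814 = -17*2415 + 241, so -40814 ≡ 241 (mod 2415).

241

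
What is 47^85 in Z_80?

85 in binary is 1010101, i.e. 85 = 64 + 16 + 4 + 1.
47^1 ≡ 47 (mod 80)
47^2 ≡ 47^2 = 2209 ≡ 49 (mod 80)
47^4 ≡ 49^2 = 2401 ≡ 1 (mod 80)
47^8 ≡ 1^2 = 1 (mod 80)
47^16 ≡ 1^2 = 1 (mod 80)
47^32 ≡ 1^2 = 1 (mod 80)
47^64 ≡ 1^2 = 1 (mod 80)
47^85 = 47^64 * 47^16 * 47^4 * 47^1 ≡ 1 * 1 * 1 * 47 (mod 80).
Accumulate the product:
1 * 1 = 1
1 * 1 = 1
1 * 47 = 47

47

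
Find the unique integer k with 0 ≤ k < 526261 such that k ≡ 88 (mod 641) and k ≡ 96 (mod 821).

432763

641⁻¹ mod 821: 641×187 ≡ 1 (mod 821), so 641⁻¹ ≡ 187.
k = 88 + 641×((96 − 88)×187 mod 821) = 88 + 641×675 = 432763.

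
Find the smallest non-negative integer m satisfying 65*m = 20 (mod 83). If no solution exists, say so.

gcd(65, 83) = 1, so a unique solution mod 83 exists.
65⁻¹ ≡ 23 (mod 83).
m ≡ 23*20 ≡ 45 (mod 83).

45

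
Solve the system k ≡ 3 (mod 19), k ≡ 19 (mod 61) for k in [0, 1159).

934

19⁻¹ mod 61: 19*45 ≡ 1 (mod 61), so 19⁻¹ ≡ 45.
k = 3 + 19*((19 − 3)*45 mod 61) = 3 + 19*49 = 934.
Check: 934 mod 19 = 3, 934 mod 61 = 19. ✓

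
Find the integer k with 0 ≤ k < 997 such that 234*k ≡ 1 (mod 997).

997 = 4·234 + 61
234 = 3·61 + 51
61 = 1·51 + 10
51 = 5·10 + 1
10 = 10·1 + 0
gcd(234, 997) = 1, so the inverse exists.
Back-substitute for 1:
1 = 1·51 − 5·10
  = −5·61 + 6·51
  = 6·234 − 23·61
  = −23·997 + 98·234
So 234⁻¹ ≡ 98 (mod 997).

98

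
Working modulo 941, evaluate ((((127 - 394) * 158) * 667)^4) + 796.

127 - 394 = -267 ≡ 674 (mod 941)
674 * 158 = 106492 ≡ 159 (mod 941)
159 * 667 = 106053 ≡ 661 (mod 941)
(661)^4 ≡ 696 (mod 941)
696 + 796 = 1492 ≡ 551 (mod 941)

551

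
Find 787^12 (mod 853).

198

Using repeated squaring:
12 in binary is 1100, i.e. 12 = 8 + 4.
787^1 ≡ 787 (mod 853)
787^2 ≡ 787^2 = 619369 ≡ 91 (mod 853)
787^4 ≡ 91^2 = 8281 ≡ 604 (mod 853)
787^8 ≡ 604^2 = 364816 ≡ 585 (mod 853)
787^12 = 787^8 · 787^4 ≡ 585 · 604 (mod 853).
585 · 604 = 353340 ≡ 198 (mod 853).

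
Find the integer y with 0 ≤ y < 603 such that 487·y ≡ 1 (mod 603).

577

Apply the Euclidean algorithm and back-substitute:
603 = 1×487 + 116
487 = 4×116 + 23
116 = 5×23 + 1
23 = 23×1 + 0
gcd(487, 603) = 1, so the inverse exists.
Back-substitute for 1:
1 = 1×116 − 5×23
  = −5×487 + 21×116
  = 21×603 − 26×487
So 487⁻¹ ≡ −26 ≡ 577 (mod 603).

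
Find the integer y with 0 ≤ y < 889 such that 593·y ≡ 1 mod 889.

3

By the extended Euclidean algorithm:
889 = 1*593 + 296
593 = 2*296 + 1
296 = 296*1 + 0
gcd(593, 889) = 1, so the inverse exists.
Back-substitute for 1:
1 = 1*593 − 2*296
  = −2*889 + 3*593
So 593⁻¹ ≡ 3 (mod 889).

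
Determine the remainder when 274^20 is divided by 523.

20 in binary is 10100, i.e. 20 = 16 + 4.
274^1 ≡ 274 (mod 523)
274^2 ≡ 274^2 = 75076 ≡ 287 (mod 523)
274^4 ≡ 287^2 = 82369 ≡ 258 (mod 523)
274^8 ≡ 258^2 = 66564 ≡ 143 (mod 523)
274^16 ≡ 143^2 = 20449 ≡ 52 (mod 523)
274^20 = 274^16 · 274^4 ≡ 52 · 258 (mod 523).
52 · 258 = 13416 ≡ 341 (mod 523).

341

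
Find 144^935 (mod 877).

278

Using repeated squaring:
144^1 ≡ 144 (mod 877)
144^2 ≡ 144^2 = 20736 ≡ 565 (mod 877)
144^4 ≡ 565^2 = 319225 ≡ 874 (mod 877)
144^8 ≡ 874^2 = 763876 ≡ 9 (mod 877)
144^16 ≡ 9^2 = 81 (mod 877)
144^32 ≡ 81^2 = 6561 ≡ 422 (mod 877)
144^64 ≡ 422^2 = 178084 ≡ 53 (mod 877)
144^128 ≡ 53^2 = 2809 ≡ 178 (mod 877)
144^256 ≡ 178^2 = 31684 ≡ 112 (mod 877)
144^512 ≡ 112^2 = 12544 ≡ 266 (mod 877)
144^935 = 144^512 * 144^256 * 144^128 * 144^32 * 144^4 * 144^2 * 144^1 ≡ 266 * 112 * 178 * 422 * 874 * 565 * 144 (mod 877).
Accumulate the product:
266 * 112 = 29792 ≡ 851
851 * 178 = 151478 ≡ 634
634 * 422 = 267548 ≡ 63
63 * 874 = 55062 ≡ 688
688 * 565 = 388720 ≡ 209
209 * 144 = 30096 ≡ 278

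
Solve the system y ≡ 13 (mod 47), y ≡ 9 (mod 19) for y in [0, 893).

389

47⁻¹ mod 19: 47·17 ≡ 1 (mod 19), so 47⁻¹ ≡ 17.
y = 13 + 47·((9 − 13)·17 mod 19) = 13 + 47·8 = 389.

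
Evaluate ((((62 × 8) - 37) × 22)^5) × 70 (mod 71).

62 × 8 = 496 ≡ 70 (mod 71)
70 - 37 = 33
33 × 22 = 726 ≡ 16 (mod 71)
(16)^5 ≡ 48 (mod 71)
48 × 70 = 3360 ≡ 23 (mod 71)

23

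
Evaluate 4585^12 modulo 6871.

12 in binary is 1100, i.e. 12 = 8 + 4.
4585^1 ≡ 4585 (mod 6871)
4585^2 ≡ 4585^2 = 21022225 ≡ 3836 (mod 6871)
4585^4 ≡ 3836^2 = 14714896 ≡ 4085 (mod 6871)
4585^8 ≡ 4085^2 = 16687225 ≡ 4437 (mod 6871)
4585^12 = 4585^8 * 4585^4 ≡ 4437 * 4085 (mod 6871).
4437 * 4085 = 18125145 ≡ 6318 (mod 6871).

6318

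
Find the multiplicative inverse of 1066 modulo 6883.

1272

6883 = 6·1066 + 487
1066 = 2·487 + 92
487 = 5·92 + 27
92 = 3·27 + 11
27 = 2·11 + 5
11 = 2·5 + 1
5 = 5·1 + 0
gcd(1066, 6883) = 1, so the inverse exists.
Bézout: 1 = −197·6883 + 1272·1066.
So 1066⁻¹ ≡ 1272 (mod 6883).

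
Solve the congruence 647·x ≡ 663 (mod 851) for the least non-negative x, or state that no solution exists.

gcd(647, 851) = 1, so a unique solution mod 851 exists.
647⁻¹ ≡ 146 (mod 851).
x ≡ 146·663 ≡ 635 (mod 851).

635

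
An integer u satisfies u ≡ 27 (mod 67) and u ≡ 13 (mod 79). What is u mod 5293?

4516

67⁻¹ mod 79: 67*46 ≡ 1 (mod 79), so 67⁻¹ ≡ 46.
u = 27 + 67*((13 − 27)*46 mod 79) = 27 + 67*67 = 4516.
Check: 4516 mod 67 = 27, 4516 mod 79 = 13. ✓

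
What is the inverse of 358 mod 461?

367

461 = 1×358 + 103
358 = 3×103 + 49
103 = 2×49 + 5
49 = 9×5 + 4
5 = 1×4 + 1
4 = 4×1 + 0
gcd(358, 461) = 1, so the inverse exists.
Back-substitute for 1:
1 = 1×5 − 1×4
  = −1×49 + 10×5
  = 10×103 − 21×49
  = −21×358 + 73×103
  = 73×461 − 94×358
So 358⁻¹ ≡ −94 ≡ 367 (mod 461).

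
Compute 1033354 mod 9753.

9289

1033354 = 105·9753 + 9289, so 1033354 ≡ 9289 (mod 9753).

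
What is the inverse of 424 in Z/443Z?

By the extended Euclidean algorithm:
443 = 1*424 + 19
424 = 22*19 + 6
19 = 3*6 + 1
6 = 6*1 + 0
gcd(424, 443) = 1, so the inverse exists.
Bézout: 1 = 67*443 − 70*424.
So 424⁻¹ ≡ −70 ≡ 373 (mod 443).

373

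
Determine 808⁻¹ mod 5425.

Run the extended Euclidean algorithm:
5425 = 6·808 + 577
808 = 1·577 + 231
577 = 2·231 + 115
231 = 2·115 + 1
115 = 115·1 + 0
gcd(808, 5425) = 1, so the inverse exists.
Back-substitute for 1:
1 = 1·231 − 2·115
  = −2·577 + 5·231
  = 5·808 − 7·577
  = −7·5425 + 47·808
So 808⁻¹ ≡ 47 (mod 5425).

47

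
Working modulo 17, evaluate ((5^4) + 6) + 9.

(5)^4 ≡ 13 (mod 17)
13 + 6 = 19 ≡ 2 (mod 17)
2 + 9 = 11

11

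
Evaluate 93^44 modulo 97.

Using repeated squaring:
93^1 ≡ 93 (mod 97)
93^2 ≡ 93^2 = 8649 ≡ 16 (mod 97)
93^4 ≡ 16^2 = 256 ≡ 62 (mod 97)
93^8 ≡ 62^2 = 3844 ≡ 61 (mod 97)
93^16 ≡ 61^2 = 3721 ≡ 35 (mod 97)
93^32 ≡ 35^2 = 1225 ≡ 61 (mod 97)
93^44 = 93^32 · 93^8 · 93^4 ≡ 61 · 61 · 62 (mod 97).
Accumulate the product:
61 · 61 = 3721 ≡ 35
35 · 62 = 2170 ≡ 36

36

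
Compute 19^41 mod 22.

Using repeated squaring:
41 in binary is 101001, i.e. 41 = 32 + 8 + 1.
19^1 ≡ 19 (mod 22)
19^2 ≡ 19^2 = 361 ≡ 9 (mod 22)
19^4 ≡ 9^2 = 81 ≡ 15 (mod 22)
19^8 ≡ 15^2 = 225 ≡ 5 (mod 22)
19^16 ≡ 5^2 = 25 ≡ 3 (mod 22)
19^32 ≡ 3^2 = 9 (mod 22)
19^41 = 19^32 * 19^8 * 19^1 ≡ 9 * 5 * 19 (mod 22).
Accumulate the product:
9 * 5 = 45 ≡ 1
1 * 19 = 19

19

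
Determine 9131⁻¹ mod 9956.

9956 = 1×9131 + 825
9131 = 11×825 + 56
825 = 14×56 + 41
56 = 1×41 + 15
41 = 2×15 + 11
15 = 1×11 + 4
11 = 2×4 + 3
4 = 1×3 + 1
3 = 3×1 + 0
gcd(9131, 9956) = 1, so the inverse exists.
Back-substitute for 1:
1 = 1×4 − 1×3
  = −1×11 + 3×4
  = 3×15 − 4×11
  = −4×41 + 11×15
  = 11×56 − 15×41
  = −15×825 + 221×56
  = 221×9131 − 2446×825
  = −2446×9956 + 2667×9131
So 9131⁻¹ ≡ 2667 (mod 9956).

2667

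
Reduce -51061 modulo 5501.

3949

-51061 = -10×5501 + 3949, so -51061 ≡ 3949 (mod 5501).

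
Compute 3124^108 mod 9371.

4390

By square-and-multiply:
3124^1 ≡ 3124 (mod 9371)
3124^2 ≡ 3124^2 = 9759376 ≡ 4165 (mod 9371)
3124^4 ≡ 4165^2 = 17347225 ≡ 1504 (mod 9371)
3124^8 ≡ 1504^2 = 2262016 ≡ 3605 (mod 9371)
3124^16 ≡ 3605^2 = 12996025 ≡ 7819 (mod 9371)
3124^32 ≡ 7819^2 = 61136761 ≡ 357 (mod 9371)
3124^64 ≡ 357^2 = 127449 ≡ 5626 (mod 9371)
3124^108 = 3124^64 · 3124^32 · 3124^8 · 3124^4 ≡ 5626 · 357 · 3605 · 1504 (mod 9371).
Accumulate the product:
5626 · 357 = 2008482 ≡ 3088
3088 · 3605 = 11132240 ≡ 8863
8863 · 1504 = 13329952 ≡ 4390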